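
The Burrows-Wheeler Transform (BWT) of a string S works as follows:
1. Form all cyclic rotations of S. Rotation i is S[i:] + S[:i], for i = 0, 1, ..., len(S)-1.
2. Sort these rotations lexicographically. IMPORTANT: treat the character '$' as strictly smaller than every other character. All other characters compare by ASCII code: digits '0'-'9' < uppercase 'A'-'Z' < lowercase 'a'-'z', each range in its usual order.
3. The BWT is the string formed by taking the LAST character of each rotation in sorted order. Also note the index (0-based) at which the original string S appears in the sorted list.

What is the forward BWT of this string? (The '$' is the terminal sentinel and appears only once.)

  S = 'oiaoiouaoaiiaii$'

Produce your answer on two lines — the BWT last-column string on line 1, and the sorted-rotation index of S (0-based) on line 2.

Answer: iiouiiioaaoa$aio
12

Derivation:
All 16 rotations (rotation i = S[i:]+S[:i]):
  rot[0] = oiaoiouaoaiiaii$
  rot[1] = iaoiouaoaiiaii$o
  rot[2] = aoiouaoaiiaii$oi
  rot[3] = oiouaoaiiaii$oia
  rot[4] = iouaoaiiaii$oiao
  rot[5] = ouaoaiiaii$oiaoi
  rot[6] = uaoaiiaii$oiaoio
  rot[7] = aoaiiaii$oiaoiou
  rot[8] = oaiiaii$oiaoioua
  rot[9] = aiiaii$oiaoiouao
  rot[10] = iiaii$oiaoiouaoa
  rot[11] = iaii$oiaoiouaoai
  rot[12] = aii$oiaoiouaoaii
  rot[13] = ii$oiaoiouaoaiia
  rot[14] = i$oiaoiouaoaiiai
  rot[15] = $oiaoiouaoaiiaii
Sorted (with $ < everything):
  sorted[0] = $oiaoiouaoaiiaii  (last char: 'i')
  sorted[1] = aii$oiaoiouaoaii  (last char: 'i')
  sorted[2] = aiiaii$oiaoiouao  (last char: 'o')
  sorted[3] = aoaiiaii$oiaoiou  (last char: 'u')
  sorted[4] = aoiouaoaiiaii$oi  (last char: 'i')
  sorted[5] = i$oiaoiouaoaiiai  (last char: 'i')
  sorted[6] = iaii$oiaoiouaoai  (last char: 'i')
  sorted[7] = iaoiouaoaiiaii$o  (last char: 'o')
  sorted[8] = ii$oiaoiouaoaiia  (last char: 'a')
  sorted[9] = iiaii$oiaoiouaoa  (last char: 'a')
  sorted[10] = iouaoaiiaii$oiao  (last char: 'o')
  sorted[11] = oaiiaii$oiaoioua  (last char: 'a')
  sorted[12] = oiaoiouaoaiiaii$  (last char: '$')
  sorted[13] = oiouaoaiiaii$oia  (last char: 'a')
  sorted[14] = ouaoaiiaii$oiaoi  (last char: 'i')
  sorted[15] = uaoaiiaii$oiaoio  (last char: 'o')
Last column: iiouiiioaaoa$aio
Original string S is at sorted index 12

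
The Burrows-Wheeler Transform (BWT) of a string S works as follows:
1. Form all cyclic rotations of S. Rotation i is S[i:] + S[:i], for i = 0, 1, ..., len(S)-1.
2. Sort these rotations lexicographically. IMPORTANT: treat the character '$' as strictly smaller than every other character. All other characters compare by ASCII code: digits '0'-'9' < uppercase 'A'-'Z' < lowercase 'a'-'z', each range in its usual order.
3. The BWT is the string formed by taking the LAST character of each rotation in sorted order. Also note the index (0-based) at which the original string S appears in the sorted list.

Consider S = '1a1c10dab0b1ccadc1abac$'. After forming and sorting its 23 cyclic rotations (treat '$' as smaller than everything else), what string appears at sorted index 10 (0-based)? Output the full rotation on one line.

Answer: abac$1a1c10dab0b1ccadc1

Derivation:
All 23 rotations (rotation i = S[i:]+S[:i]):
  rot[0] = 1a1c10dab0b1ccadc1abac$
  rot[1] = a1c10dab0b1ccadc1abac$1
  rot[2] = 1c10dab0b1ccadc1abac$1a
  rot[3] = c10dab0b1ccadc1abac$1a1
  rot[4] = 10dab0b1ccadc1abac$1a1c
  rot[5] = 0dab0b1ccadc1abac$1a1c1
  rot[6] = dab0b1ccadc1abac$1a1c10
  rot[7] = ab0b1ccadc1abac$1a1c10d
  rot[8] = b0b1ccadc1abac$1a1c10da
  rot[9] = 0b1ccadc1abac$1a1c10dab
  rot[10] = b1ccadc1abac$1a1c10dab0
  rot[11] = 1ccadc1abac$1a1c10dab0b
  rot[12] = ccadc1abac$1a1c10dab0b1
  rot[13] = cadc1abac$1a1c10dab0b1c
  rot[14] = adc1abac$1a1c10dab0b1cc
  rot[15] = dc1abac$1a1c10dab0b1cca
  rot[16] = c1abac$1a1c10dab0b1ccad
  rot[17] = 1abac$1a1c10dab0b1ccadc
  rot[18] = abac$1a1c10dab0b1ccadc1
  rot[19] = bac$1a1c10dab0b1ccadc1a
  rot[20] = ac$1a1c10dab0b1ccadc1ab
  rot[21] = c$1a1c10dab0b1ccadc1aba
  rot[22] = $1a1c10dab0b1ccadc1abac
Sorted (with $ < everything):
  sorted[0] = $1a1c10dab0b1ccadc1abac
  sorted[1] = 0b1ccadc1abac$1a1c10dab
  sorted[2] = 0dab0b1ccadc1abac$1a1c1
  sorted[3] = 10dab0b1ccadc1abac$1a1c
  sorted[4] = 1a1c10dab0b1ccadc1abac$
  sorted[5] = 1abac$1a1c10dab0b1ccadc
  sorted[6] = 1c10dab0b1ccadc1abac$1a
  sorted[7] = 1ccadc1abac$1a1c10dab0b
  sorted[8] = a1c10dab0b1ccadc1abac$1
  sorted[9] = ab0b1ccadc1abac$1a1c10d
  sorted[10] = abac$1a1c10dab0b1ccadc1
  sorted[11] = ac$1a1c10dab0b1ccadc1ab
  sorted[12] = adc1abac$1a1c10dab0b1cc
  sorted[13] = b0b1ccadc1abac$1a1c10da
  sorted[14] = b1ccadc1abac$1a1c10dab0
  sorted[15] = bac$1a1c10dab0b1ccadc1a
  sorted[16] = c$1a1c10dab0b1ccadc1aba
  sorted[17] = c10dab0b1ccadc1abac$1a1
  sorted[18] = c1abac$1a1c10dab0b1ccad
  sorted[19] = cadc1abac$1a1c10dab0b1c
  sorted[20] = ccadc1abac$1a1c10dab0b1
  sorted[21] = dab0b1ccadc1abac$1a1c10
  sorted[22] = dc1abac$1a1c10dab0b1cca
sorted[10] = abac$1a1c10dab0b1ccadc1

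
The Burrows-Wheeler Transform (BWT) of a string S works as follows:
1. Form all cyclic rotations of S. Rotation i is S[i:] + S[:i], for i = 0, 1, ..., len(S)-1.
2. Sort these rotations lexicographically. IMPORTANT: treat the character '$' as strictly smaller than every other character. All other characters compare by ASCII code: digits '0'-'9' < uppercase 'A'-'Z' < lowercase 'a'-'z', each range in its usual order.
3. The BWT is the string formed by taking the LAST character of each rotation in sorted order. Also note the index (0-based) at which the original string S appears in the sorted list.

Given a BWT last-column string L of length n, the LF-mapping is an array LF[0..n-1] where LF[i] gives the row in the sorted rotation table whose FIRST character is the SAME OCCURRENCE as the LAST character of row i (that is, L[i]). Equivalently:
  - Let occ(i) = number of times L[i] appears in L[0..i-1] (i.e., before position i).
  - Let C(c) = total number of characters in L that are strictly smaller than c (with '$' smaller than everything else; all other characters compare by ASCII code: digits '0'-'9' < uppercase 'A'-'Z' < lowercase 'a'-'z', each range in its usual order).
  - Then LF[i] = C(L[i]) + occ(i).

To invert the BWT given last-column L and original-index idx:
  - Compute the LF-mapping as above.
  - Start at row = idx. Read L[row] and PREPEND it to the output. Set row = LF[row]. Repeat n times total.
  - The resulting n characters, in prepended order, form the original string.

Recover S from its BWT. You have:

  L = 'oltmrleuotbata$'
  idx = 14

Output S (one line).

Answer: umbrellatattoo$

Derivation:
LF mapping: 8 5 11 7 10 6 4 14 9 12 3 1 13 2 0
Walk LF starting at row 14, prepending L[row]:
  step 1: row=14, L[14]='$', prepend. Next row=LF[14]=0
  step 2: row=0, L[0]='o', prepend. Next row=LF[0]=8
  step 3: row=8, L[8]='o', prepend. Next row=LF[8]=9
  step 4: row=9, L[9]='t', prepend. Next row=LF[9]=12
  step 5: row=12, L[12]='t', prepend. Next row=LF[12]=13
  step 6: row=13, L[13]='a', prepend. Next row=LF[13]=2
  step 7: row=2, L[2]='t', prepend. Next row=LF[2]=11
  step 8: row=11, L[11]='a', prepend. Next row=LF[11]=1
  step 9: row=1, L[1]='l', prepend. Next row=LF[1]=5
  step 10: row=5, L[5]='l', prepend. Next row=LF[5]=6
  step 11: row=6, L[6]='e', prepend. Next row=LF[6]=4
  step 12: row=4, L[4]='r', prepend. Next row=LF[4]=10
  step 13: row=10, L[10]='b', prepend. Next row=LF[10]=3
  step 14: row=3, L[3]='m', prepend. Next row=LF[3]=7
  step 15: row=7, L[7]='u', prepend. Next row=LF[7]=14
Reversed output: umbrellatattoo$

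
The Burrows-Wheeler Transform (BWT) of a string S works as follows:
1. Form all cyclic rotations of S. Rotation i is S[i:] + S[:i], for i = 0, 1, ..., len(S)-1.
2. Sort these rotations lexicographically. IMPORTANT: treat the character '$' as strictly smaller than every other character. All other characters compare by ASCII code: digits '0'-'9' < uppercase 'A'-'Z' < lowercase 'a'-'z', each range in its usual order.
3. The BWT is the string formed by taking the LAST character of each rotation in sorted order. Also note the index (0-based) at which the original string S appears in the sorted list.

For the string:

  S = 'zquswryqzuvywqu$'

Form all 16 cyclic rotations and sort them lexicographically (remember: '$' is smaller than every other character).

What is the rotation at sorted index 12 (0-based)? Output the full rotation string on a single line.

All 16 rotations (rotation i = S[i:]+S[:i]):
  rot[0] = zquswryqzuvywqu$
  rot[1] = quswryqzuvywqu$z
  rot[2] = uswryqzuvywqu$zq
  rot[3] = swryqzuvywqu$zqu
  rot[4] = wryqzuvywqu$zqus
  rot[5] = ryqzuvywqu$zqusw
  rot[6] = yqzuvywqu$zquswr
  rot[7] = qzuvywqu$zquswry
  rot[8] = zuvywqu$zquswryq
  rot[9] = uvywqu$zquswryqz
  rot[10] = vywqu$zquswryqzu
  rot[11] = ywqu$zquswryqzuv
  rot[12] = wqu$zquswryqzuvy
  rot[13] = qu$zquswryqzuvyw
  rot[14] = u$zquswryqzuvywq
  rot[15] = $zquswryqzuvywqu
Sorted (with $ < everything):
  sorted[0] = $zquswryqzuvywqu
  sorted[1] = qu$zquswryqzuvyw
  sorted[2] = quswryqzuvywqu$z
  sorted[3] = qzuvywqu$zquswry
  sorted[4] = ryqzuvywqu$zqusw
  sorted[5] = swryqzuvywqu$zqu
  sorted[6] = u$zquswryqzuvywq
  sorted[7] = uswryqzuvywqu$zq
  sorted[8] = uvywqu$zquswryqz
  sorted[9] = vywqu$zquswryqzu
  sorted[10] = wqu$zquswryqzuvy
  sorted[11] = wryqzuvywqu$zqus
  sorted[12] = yqzuvywqu$zquswr
  sorted[13] = ywqu$zquswryqzuv
  sorted[14] = zquswryqzuvywqu$
  sorted[15] = zuvywqu$zquswryq
sorted[12] = yqzuvywqu$zquswr

Answer: yqzuvywqu$zquswr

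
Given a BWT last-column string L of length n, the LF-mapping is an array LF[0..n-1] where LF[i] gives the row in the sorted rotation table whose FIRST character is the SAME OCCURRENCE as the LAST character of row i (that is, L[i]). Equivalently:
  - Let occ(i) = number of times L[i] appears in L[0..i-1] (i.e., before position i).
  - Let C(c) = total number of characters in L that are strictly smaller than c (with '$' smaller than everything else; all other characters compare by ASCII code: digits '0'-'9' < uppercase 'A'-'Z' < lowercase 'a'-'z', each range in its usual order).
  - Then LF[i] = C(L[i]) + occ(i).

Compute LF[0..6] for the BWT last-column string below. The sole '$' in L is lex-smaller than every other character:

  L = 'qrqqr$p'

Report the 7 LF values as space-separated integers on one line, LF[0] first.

Answer: 2 5 3 4 6 0 1

Derivation:
Char counts: '$':1, 'p':1, 'q':3, 'r':2
C (first-col start): C('$')=0, C('p')=1, C('q')=2, C('r')=5
L[0]='q': occ=0, LF[0]=C('q')+0=2+0=2
L[1]='r': occ=0, LF[1]=C('r')+0=5+0=5
L[2]='q': occ=1, LF[2]=C('q')+1=2+1=3
L[3]='q': occ=2, LF[3]=C('q')+2=2+2=4
L[4]='r': occ=1, LF[4]=C('r')+1=5+1=6
L[5]='$': occ=0, LF[5]=C('$')+0=0+0=0
L[6]='p': occ=0, LF[6]=C('p')+0=1+0=1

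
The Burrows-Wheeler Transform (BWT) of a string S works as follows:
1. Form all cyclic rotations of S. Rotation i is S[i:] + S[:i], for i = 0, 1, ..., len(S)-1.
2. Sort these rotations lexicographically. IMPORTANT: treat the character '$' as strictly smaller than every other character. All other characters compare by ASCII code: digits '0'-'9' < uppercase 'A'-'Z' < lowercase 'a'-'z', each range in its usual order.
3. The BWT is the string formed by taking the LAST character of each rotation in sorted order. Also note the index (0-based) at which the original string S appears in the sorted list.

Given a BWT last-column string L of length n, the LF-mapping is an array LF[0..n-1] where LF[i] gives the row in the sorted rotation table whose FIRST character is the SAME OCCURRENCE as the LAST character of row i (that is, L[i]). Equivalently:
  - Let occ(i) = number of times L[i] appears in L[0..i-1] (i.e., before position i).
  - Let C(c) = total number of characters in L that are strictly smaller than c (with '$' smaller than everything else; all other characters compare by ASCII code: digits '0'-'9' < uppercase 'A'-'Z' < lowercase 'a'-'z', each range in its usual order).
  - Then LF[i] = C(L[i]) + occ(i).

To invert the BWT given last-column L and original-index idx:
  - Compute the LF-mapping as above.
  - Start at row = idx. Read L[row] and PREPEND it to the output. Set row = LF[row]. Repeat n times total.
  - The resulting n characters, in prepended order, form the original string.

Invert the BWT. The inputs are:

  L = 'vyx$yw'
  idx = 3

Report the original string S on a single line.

LF mapping: 1 4 3 0 5 2
Walk LF starting at row 3, prepending L[row]:
  step 1: row=3, L[3]='$', prepend. Next row=LF[3]=0
  step 2: row=0, L[0]='v', prepend. Next row=LF[0]=1
  step 3: row=1, L[1]='y', prepend. Next row=LF[1]=4
  step 4: row=4, L[4]='y', prepend. Next row=LF[4]=5
  step 5: row=5, L[5]='w', prepend. Next row=LF[5]=2
  step 6: row=2, L[2]='x', prepend. Next row=LF[2]=3
Reversed output: xwyyv$

Answer: xwyyv$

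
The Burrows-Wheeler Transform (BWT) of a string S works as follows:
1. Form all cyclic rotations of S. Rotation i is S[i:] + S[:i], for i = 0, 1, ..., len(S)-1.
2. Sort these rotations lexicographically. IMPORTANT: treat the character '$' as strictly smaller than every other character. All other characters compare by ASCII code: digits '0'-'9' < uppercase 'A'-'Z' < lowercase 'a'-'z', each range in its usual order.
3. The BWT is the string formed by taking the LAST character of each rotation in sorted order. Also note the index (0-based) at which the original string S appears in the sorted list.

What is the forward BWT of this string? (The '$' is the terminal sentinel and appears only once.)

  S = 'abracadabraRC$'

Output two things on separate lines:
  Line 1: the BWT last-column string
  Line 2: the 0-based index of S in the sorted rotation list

All 14 rotations (rotation i = S[i:]+S[:i]):
  rot[0] = abracadabraRC$
  rot[1] = bracadabraRC$a
  rot[2] = racadabraRC$ab
  rot[3] = acadabraRC$abr
  rot[4] = cadabraRC$abra
  rot[5] = adabraRC$abrac
  rot[6] = dabraRC$abraca
  rot[7] = abraRC$abracad
  rot[8] = braRC$abracada
  rot[9] = raRC$abracadab
  rot[10] = aRC$abracadabr
  rot[11] = RC$abracadabra
  rot[12] = C$abracadabraR
  rot[13] = $abracadabraRC
Sorted (with $ < everything):
  sorted[0] = $abracadabraRC  (last char: 'C')
  sorted[1] = C$abracadabraR  (last char: 'R')
  sorted[2] = RC$abracadabra  (last char: 'a')
  sorted[3] = aRC$abracadabr  (last char: 'r')
  sorted[4] = abraRC$abracad  (last char: 'd')
  sorted[5] = abracadabraRC$  (last char: '$')
  sorted[6] = acadabraRC$abr  (last char: 'r')
  sorted[7] = adabraRC$abrac  (last char: 'c')
  sorted[8] = braRC$abracada  (last char: 'a')
  sorted[9] = bracadabraRC$a  (last char: 'a')
  sorted[10] = cadabraRC$abra  (last char: 'a')
  sorted[11] = dabraRC$abraca  (last char: 'a')
  sorted[12] = raRC$abracadab  (last char: 'b')
  sorted[13] = racadabraRC$ab  (last char: 'b')
Last column: CRard$rcaaaabb
Original string S is at sorted index 5

Answer: CRard$rcaaaabb
5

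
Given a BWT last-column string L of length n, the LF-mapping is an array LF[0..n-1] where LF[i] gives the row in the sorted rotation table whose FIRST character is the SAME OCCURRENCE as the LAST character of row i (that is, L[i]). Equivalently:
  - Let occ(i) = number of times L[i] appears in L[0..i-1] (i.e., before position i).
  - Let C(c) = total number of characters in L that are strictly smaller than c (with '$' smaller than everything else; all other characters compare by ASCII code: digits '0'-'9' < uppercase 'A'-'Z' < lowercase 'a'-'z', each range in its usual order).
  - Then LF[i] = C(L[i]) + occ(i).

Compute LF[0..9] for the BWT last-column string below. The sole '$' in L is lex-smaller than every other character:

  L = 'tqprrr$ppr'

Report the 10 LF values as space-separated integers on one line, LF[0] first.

Answer: 9 4 1 5 6 7 0 2 3 8

Derivation:
Char counts: '$':1, 'p':3, 'q':1, 'r':4, 't':1
C (first-col start): C('$')=0, C('p')=1, C('q')=4, C('r')=5, C('t')=9
L[0]='t': occ=0, LF[0]=C('t')+0=9+0=9
L[1]='q': occ=0, LF[1]=C('q')+0=4+0=4
L[2]='p': occ=0, LF[2]=C('p')+0=1+0=1
L[3]='r': occ=0, LF[3]=C('r')+0=5+0=5
L[4]='r': occ=1, LF[4]=C('r')+1=5+1=6
L[5]='r': occ=2, LF[5]=C('r')+2=5+2=7
L[6]='$': occ=0, LF[6]=C('$')+0=0+0=0
L[7]='p': occ=1, LF[7]=C('p')+1=1+1=2
L[8]='p': occ=2, LF[8]=C('p')+2=1+2=3
L[9]='r': occ=3, LF[9]=C('r')+3=5+3=8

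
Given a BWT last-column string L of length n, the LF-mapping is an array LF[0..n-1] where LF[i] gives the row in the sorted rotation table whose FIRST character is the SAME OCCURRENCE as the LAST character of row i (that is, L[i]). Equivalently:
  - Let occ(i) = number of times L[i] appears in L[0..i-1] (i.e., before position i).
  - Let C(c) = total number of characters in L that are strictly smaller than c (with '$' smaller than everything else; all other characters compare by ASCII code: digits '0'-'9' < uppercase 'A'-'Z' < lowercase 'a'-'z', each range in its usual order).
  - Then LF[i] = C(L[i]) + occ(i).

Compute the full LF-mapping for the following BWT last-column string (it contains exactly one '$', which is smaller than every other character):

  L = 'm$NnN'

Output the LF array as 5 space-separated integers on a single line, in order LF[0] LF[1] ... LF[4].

Answer: 3 0 1 4 2

Derivation:
Char counts: '$':1, 'N':2, 'm':1, 'n':1
C (first-col start): C('$')=0, C('N')=1, C('m')=3, C('n')=4
L[0]='m': occ=0, LF[0]=C('m')+0=3+0=3
L[1]='$': occ=0, LF[1]=C('$')+0=0+0=0
L[2]='N': occ=0, LF[2]=C('N')+0=1+0=1
L[3]='n': occ=0, LF[3]=C('n')+0=4+0=4
L[4]='N': occ=1, LF[4]=C('N')+1=1+1=2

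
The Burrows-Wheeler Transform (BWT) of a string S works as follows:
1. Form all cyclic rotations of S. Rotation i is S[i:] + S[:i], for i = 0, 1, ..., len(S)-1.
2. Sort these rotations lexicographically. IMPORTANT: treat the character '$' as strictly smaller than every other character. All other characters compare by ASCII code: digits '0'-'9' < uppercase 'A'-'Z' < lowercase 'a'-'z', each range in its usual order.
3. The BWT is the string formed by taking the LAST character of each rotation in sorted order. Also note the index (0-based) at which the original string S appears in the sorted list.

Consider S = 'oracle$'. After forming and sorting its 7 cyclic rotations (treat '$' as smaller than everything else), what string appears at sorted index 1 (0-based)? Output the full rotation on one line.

All 7 rotations (rotation i = S[i:]+S[:i]):
  rot[0] = oracle$
  rot[1] = racle$o
  rot[2] = acle$or
  rot[3] = cle$ora
  rot[4] = le$orac
  rot[5] = e$oracl
  rot[6] = $oracle
Sorted (with $ < everything):
  sorted[0] = $oracle
  sorted[1] = acle$or
  sorted[2] = cle$ora
  sorted[3] = e$oracl
  sorted[4] = le$orac
  sorted[5] = oracle$
  sorted[6] = racle$o
sorted[1] = acle$or

Answer: acle$or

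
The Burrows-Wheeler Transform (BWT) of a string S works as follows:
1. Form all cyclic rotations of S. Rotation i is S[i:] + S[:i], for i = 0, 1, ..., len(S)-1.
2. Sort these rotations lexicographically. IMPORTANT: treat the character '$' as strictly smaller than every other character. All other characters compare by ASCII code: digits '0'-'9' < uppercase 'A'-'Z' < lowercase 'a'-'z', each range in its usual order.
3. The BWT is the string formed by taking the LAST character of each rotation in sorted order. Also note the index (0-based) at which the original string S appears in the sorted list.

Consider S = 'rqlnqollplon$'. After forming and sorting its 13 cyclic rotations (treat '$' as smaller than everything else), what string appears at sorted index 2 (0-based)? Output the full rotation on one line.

All 13 rotations (rotation i = S[i:]+S[:i]):
  rot[0] = rqlnqollplon$
  rot[1] = qlnqollplon$r
  rot[2] = lnqollplon$rq
  rot[3] = nqollplon$rql
  rot[4] = qollplon$rqln
  rot[5] = ollplon$rqlnq
  rot[6] = llplon$rqlnqo
  rot[7] = lplon$rqlnqol
  rot[8] = plon$rqlnqoll
  rot[9] = lon$rqlnqollp
  rot[10] = on$rqlnqollpl
  rot[11] = n$rqlnqollplo
  rot[12] = $rqlnqollplon
Sorted (with $ < everything):
  sorted[0] = $rqlnqollplon
  sorted[1] = llplon$rqlnqo
  sorted[2] = lnqollplon$rq
  sorted[3] = lon$rqlnqollp
  sorted[4] = lplon$rqlnqol
  sorted[5] = n$rqlnqollplo
  sorted[6] = nqollplon$rql
  sorted[7] = ollplon$rqlnq
  sorted[8] = on$rqlnqollpl
  sorted[9] = plon$rqlnqoll
  sorted[10] = qlnqollplon$r
  sorted[11] = qollplon$rqln
  sorted[12] = rqlnqollplon$
sorted[2] = lnqollplon$rq

Answer: lnqollplon$rq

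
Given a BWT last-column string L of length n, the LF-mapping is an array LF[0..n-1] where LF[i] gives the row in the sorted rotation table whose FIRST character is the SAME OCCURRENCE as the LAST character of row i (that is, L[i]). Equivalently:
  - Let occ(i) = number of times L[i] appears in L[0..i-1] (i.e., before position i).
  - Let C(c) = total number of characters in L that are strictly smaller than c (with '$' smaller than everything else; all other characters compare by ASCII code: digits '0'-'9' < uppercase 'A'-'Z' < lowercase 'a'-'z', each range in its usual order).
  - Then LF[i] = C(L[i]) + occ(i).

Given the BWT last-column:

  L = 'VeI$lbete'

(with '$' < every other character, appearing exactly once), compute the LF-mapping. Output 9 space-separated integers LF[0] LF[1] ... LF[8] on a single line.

Char counts: '$':1, 'I':1, 'V':1, 'b':1, 'e':3, 'l':1, 't':1
C (first-col start): C('$')=0, C('I')=1, C('V')=2, C('b')=3, C('e')=4, C('l')=7, C('t')=8
L[0]='V': occ=0, LF[0]=C('V')+0=2+0=2
L[1]='e': occ=0, LF[1]=C('e')+0=4+0=4
L[2]='I': occ=0, LF[2]=C('I')+0=1+0=1
L[3]='$': occ=0, LF[3]=C('$')+0=0+0=0
L[4]='l': occ=0, LF[4]=C('l')+0=7+0=7
L[5]='b': occ=0, LF[5]=C('b')+0=3+0=3
L[6]='e': occ=1, LF[6]=C('e')+1=4+1=5
L[7]='t': occ=0, LF[7]=C('t')+0=8+0=8
L[8]='e': occ=2, LF[8]=C('e')+2=4+2=6

Answer: 2 4 1 0 7 3 5 8 6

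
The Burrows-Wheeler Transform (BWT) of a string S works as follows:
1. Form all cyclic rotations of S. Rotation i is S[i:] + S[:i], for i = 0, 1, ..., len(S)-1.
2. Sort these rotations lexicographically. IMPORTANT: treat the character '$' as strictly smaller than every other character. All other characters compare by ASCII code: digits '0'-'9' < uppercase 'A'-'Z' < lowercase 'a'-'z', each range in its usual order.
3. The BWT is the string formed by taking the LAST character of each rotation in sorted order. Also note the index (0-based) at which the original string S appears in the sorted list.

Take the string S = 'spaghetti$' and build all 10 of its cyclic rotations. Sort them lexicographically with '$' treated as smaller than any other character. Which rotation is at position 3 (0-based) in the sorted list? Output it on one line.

Answer: ghetti$spa

Derivation:
All 10 rotations (rotation i = S[i:]+S[:i]):
  rot[0] = spaghetti$
  rot[1] = paghetti$s
  rot[2] = aghetti$sp
  rot[3] = ghetti$spa
  rot[4] = hetti$spag
  rot[5] = etti$spagh
  rot[6] = tti$spaghe
  rot[7] = ti$spaghet
  rot[8] = i$spaghett
  rot[9] = $spaghetti
Sorted (with $ < everything):
  sorted[0] = $spaghetti
  sorted[1] = aghetti$sp
  sorted[2] = etti$spagh
  sorted[3] = ghetti$spa
  sorted[4] = hetti$spag
  sorted[5] = i$spaghett
  sorted[6] = paghetti$s
  sorted[7] = spaghetti$
  sorted[8] = ti$spaghet
  sorted[9] = tti$spaghe
sorted[3] = ghetti$spa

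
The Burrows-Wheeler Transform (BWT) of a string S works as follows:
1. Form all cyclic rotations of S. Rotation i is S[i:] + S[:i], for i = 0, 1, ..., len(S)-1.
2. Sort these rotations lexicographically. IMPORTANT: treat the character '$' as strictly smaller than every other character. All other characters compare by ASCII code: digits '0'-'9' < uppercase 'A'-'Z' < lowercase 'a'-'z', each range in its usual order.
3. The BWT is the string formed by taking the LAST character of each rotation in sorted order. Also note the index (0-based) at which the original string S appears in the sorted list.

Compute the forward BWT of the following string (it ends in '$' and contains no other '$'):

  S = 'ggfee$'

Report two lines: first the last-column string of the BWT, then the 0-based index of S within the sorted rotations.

Answer: eefgg$
5

Derivation:
All 6 rotations (rotation i = S[i:]+S[:i]):
  rot[0] = ggfee$
  rot[1] = gfee$g
  rot[2] = fee$gg
  rot[3] = ee$ggf
  rot[4] = e$ggfe
  rot[5] = $ggfee
Sorted (with $ < everything):
  sorted[0] = $ggfee  (last char: 'e')
  sorted[1] = e$ggfe  (last char: 'e')
  sorted[2] = ee$ggf  (last char: 'f')
  sorted[3] = fee$gg  (last char: 'g')
  sorted[4] = gfee$g  (last char: 'g')
  sorted[5] = ggfee$  (last char: '$')
Last column: eefgg$
Original string S is at sorted index 5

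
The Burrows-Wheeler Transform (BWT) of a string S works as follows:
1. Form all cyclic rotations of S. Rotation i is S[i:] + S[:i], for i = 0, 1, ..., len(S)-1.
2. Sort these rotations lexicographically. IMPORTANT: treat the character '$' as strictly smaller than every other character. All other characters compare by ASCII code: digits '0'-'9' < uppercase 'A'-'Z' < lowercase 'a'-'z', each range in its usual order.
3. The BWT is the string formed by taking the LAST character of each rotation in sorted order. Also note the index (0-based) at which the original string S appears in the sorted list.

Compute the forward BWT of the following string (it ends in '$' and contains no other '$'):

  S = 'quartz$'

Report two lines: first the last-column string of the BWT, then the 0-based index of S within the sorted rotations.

All 7 rotations (rotation i = S[i:]+S[:i]):
  rot[0] = quartz$
  rot[1] = uartz$q
  rot[2] = artz$qu
  rot[3] = rtz$qua
  rot[4] = tz$quar
  rot[5] = z$quart
  rot[6] = $quartz
Sorted (with $ < everything):
  sorted[0] = $quartz  (last char: 'z')
  sorted[1] = artz$qu  (last char: 'u')
  sorted[2] = quartz$  (last char: '$')
  sorted[3] = rtz$qua  (last char: 'a')
  sorted[4] = tz$quar  (last char: 'r')
  sorted[5] = uartz$q  (last char: 'q')
  sorted[6] = z$quart  (last char: 't')
Last column: zu$arqt
Original string S is at sorted index 2

Answer: zu$arqt
2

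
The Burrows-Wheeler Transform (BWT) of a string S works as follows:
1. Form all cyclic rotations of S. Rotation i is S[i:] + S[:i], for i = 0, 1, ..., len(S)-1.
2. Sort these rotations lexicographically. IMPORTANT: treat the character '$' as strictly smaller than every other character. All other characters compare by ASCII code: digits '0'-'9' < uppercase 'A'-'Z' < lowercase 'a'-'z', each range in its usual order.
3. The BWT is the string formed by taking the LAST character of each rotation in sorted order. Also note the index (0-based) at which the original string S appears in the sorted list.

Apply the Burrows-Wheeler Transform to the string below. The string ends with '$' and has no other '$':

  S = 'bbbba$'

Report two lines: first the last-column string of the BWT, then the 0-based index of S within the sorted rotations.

Answer: abbbb$
5

Derivation:
All 6 rotations (rotation i = S[i:]+S[:i]):
  rot[0] = bbbba$
  rot[1] = bbba$b
  rot[2] = bba$bb
  rot[3] = ba$bbb
  rot[4] = a$bbbb
  rot[5] = $bbbba
Sorted (with $ < everything):
  sorted[0] = $bbbba  (last char: 'a')
  sorted[1] = a$bbbb  (last char: 'b')
  sorted[2] = ba$bbb  (last char: 'b')
  sorted[3] = bba$bb  (last char: 'b')
  sorted[4] = bbba$b  (last char: 'b')
  sorted[5] = bbbba$  (last char: '$')
Last column: abbbb$
Original string S is at sorted index 5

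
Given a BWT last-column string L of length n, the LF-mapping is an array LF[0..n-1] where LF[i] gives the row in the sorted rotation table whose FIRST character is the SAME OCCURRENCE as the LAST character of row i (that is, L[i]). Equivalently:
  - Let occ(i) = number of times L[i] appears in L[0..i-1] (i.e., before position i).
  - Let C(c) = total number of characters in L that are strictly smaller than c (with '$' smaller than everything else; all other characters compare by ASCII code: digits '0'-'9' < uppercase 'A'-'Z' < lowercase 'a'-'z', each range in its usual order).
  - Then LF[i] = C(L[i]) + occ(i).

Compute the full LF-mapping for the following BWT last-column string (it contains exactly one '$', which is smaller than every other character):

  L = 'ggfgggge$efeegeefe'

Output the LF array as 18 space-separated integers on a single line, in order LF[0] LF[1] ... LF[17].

Answer: 11 12 8 13 14 15 16 1 0 2 9 3 4 17 5 6 10 7

Derivation:
Char counts: '$':1, 'e':7, 'f':3, 'g':7
C (first-col start): C('$')=0, C('e')=1, C('f')=8, C('g')=11
L[0]='g': occ=0, LF[0]=C('g')+0=11+0=11
L[1]='g': occ=1, LF[1]=C('g')+1=11+1=12
L[2]='f': occ=0, LF[2]=C('f')+0=8+0=8
L[3]='g': occ=2, LF[3]=C('g')+2=11+2=13
L[4]='g': occ=3, LF[4]=C('g')+3=11+3=14
L[5]='g': occ=4, LF[5]=C('g')+4=11+4=15
L[6]='g': occ=5, LF[6]=C('g')+5=11+5=16
L[7]='e': occ=0, LF[7]=C('e')+0=1+0=1
L[8]='$': occ=0, LF[8]=C('$')+0=0+0=0
L[9]='e': occ=1, LF[9]=C('e')+1=1+1=2
L[10]='f': occ=1, LF[10]=C('f')+1=8+1=9
L[11]='e': occ=2, LF[11]=C('e')+2=1+2=3
L[12]='e': occ=3, LF[12]=C('e')+3=1+3=4
L[13]='g': occ=6, LF[13]=C('g')+6=11+6=17
L[14]='e': occ=4, LF[14]=C('e')+4=1+4=5
L[15]='e': occ=5, LF[15]=C('e')+5=1+5=6
L[16]='f': occ=2, LF[16]=C('f')+2=8+2=10
L[17]='e': occ=6, LF[17]=C('e')+6=1+6=7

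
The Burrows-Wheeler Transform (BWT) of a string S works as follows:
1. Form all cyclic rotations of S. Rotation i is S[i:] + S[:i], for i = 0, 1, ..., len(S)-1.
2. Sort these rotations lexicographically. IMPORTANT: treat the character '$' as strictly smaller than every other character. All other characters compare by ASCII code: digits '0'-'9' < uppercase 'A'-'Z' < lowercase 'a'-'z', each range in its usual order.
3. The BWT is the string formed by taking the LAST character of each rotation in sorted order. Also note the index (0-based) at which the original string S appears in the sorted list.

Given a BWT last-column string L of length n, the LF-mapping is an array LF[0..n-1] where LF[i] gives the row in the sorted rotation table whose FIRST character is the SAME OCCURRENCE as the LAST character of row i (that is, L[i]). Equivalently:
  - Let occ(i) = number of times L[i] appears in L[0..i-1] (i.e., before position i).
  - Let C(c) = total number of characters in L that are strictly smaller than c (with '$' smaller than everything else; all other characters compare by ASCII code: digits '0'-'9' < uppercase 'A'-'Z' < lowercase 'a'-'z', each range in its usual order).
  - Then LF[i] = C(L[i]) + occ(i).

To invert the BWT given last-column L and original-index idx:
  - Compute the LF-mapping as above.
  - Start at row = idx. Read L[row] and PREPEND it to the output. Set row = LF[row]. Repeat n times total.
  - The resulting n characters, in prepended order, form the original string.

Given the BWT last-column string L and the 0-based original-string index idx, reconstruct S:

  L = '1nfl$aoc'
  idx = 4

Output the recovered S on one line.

LF mapping: 1 6 4 5 0 2 7 3
Walk LF starting at row 4, prepending L[row]:
  step 1: row=4, L[4]='$', prepend. Next row=LF[4]=0
  step 2: row=0, L[0]='1', prepend. Next row=LF[0]=1
  step 3: row=1, L[1]='n', prepend. Next row=LF[1]=6
  step 4: row=6, L[6]='o', prepend. Next row=LF[6]=7
  step 5: row=7, L[7]='c', prepend. Next row=LF[7]=3
  step 6: row=3, L[3]='l', prepend. Next row=LF[3]=5
  step 7: row=5, L[5]='a', prepend. Next row=LF[5]=2
  step 8: row=2, L[2]='f', prepend. Next row=LF[2]=4
Reversed output: falcon1$

Answer: falcon1$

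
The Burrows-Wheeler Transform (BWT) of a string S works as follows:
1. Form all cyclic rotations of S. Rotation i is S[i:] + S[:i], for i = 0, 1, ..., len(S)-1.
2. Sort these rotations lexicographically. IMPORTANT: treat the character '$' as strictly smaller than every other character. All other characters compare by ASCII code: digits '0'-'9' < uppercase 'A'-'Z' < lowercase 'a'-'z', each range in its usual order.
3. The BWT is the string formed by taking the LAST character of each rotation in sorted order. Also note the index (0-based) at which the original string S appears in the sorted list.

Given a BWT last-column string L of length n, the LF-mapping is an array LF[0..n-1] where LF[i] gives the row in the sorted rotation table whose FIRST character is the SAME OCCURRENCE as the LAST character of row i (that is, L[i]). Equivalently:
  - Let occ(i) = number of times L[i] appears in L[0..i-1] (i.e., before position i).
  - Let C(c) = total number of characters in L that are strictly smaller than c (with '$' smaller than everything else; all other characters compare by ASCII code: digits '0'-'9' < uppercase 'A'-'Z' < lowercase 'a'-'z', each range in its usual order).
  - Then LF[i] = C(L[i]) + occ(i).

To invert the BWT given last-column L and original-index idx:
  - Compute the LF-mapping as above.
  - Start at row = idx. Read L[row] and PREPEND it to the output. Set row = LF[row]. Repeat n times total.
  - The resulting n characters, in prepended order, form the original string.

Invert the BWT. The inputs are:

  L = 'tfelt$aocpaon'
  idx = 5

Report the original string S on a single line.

Answer: falconteapot$

Derivation:
LF mapping: 11 5 4 6 12 0 1 8 3 10 2 9 7
Walk LF starting at row 5, prepending L[row]:
  step 1: row=5, L[5]='$', prepend. Next row=LF[5]=0
  step 2: row=0, L[0]='t', prepend. Next row=LF[0]=11
  step 3: row=11, L[11]='o', prepend. Next row=LF[11]=9
  step 4: row=9, L[9]='p', prepend. Next row=LF[9]=10
  step 5: row=10, L[10]='a', prepend. Next row=LF[10]=2
  step 6: row=2, L[2]='e', prepend. Next row=LF[2]=4
  step 7: row=4, L[4]='t', prepend. Next row=LF[4]=12
  step 8: row=12, L[12]='n', prepend. Next row=LF[12]=7
  step 9: row=7, L[7]='o', prepend. Next row=LF[7]=8
  step 10: row=8, L[8]='c', prepend. Next row=LF[8]=3
  step 11: row=3, L[3]='l', prepend. Next row=LF[3]=6
  step 12: row=6, L[6]='a', prepend. Next row=LF[6]=1
  step 13: row=1, L[1]='f', prepend. Next row=LF[1]=5
Reversed output: falconteapot$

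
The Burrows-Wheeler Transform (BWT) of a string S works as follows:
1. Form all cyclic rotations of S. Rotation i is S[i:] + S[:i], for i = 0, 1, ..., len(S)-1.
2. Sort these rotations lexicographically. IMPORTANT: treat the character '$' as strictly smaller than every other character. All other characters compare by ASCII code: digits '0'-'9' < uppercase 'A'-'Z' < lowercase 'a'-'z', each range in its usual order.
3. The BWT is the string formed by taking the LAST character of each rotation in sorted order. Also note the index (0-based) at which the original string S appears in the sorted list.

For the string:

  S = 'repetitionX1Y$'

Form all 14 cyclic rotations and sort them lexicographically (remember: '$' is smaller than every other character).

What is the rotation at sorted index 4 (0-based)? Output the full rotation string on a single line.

Answer: epetitionX1Y$r

Derivation:
All 14 rotations (rotation i = S[i:]+S[:i]):
  rot[0] = repetitionX1Y$
  rot[1] = epetitionX1Y$r
  rot[2] = petitionX1Y$re
  rot[3] = etitionX1Y$rep
  rot[4] = titionX1Y$repe
  rot[5] = itionX1Y$repet
  rot[6] = tionX1Y$repeti
  rot[7] = ionX1Y$repetit
  rot[8] = onX1Y$repetiti
  rot[9] = nX1Y$repetitio
  rot[10] = X1Y$repetition
  rot[11] = 1Y$repetitionX
  rot[12] = Y$repetitionX1
  rot[13] = $repetitionX1Y
Sorted (with $ < everything):
  sorted[0] = $repetitionX1Y
  sorted[1] = 1Y$repetitionX
  sorted[2] = X1Y$repetition
  sorted[3] = Y$repetitionX1
  sorted[4] = epetitionX1Y$r
  sorted[5] = etitionX1Y$rep
  sorted[6] = ionX1Y$repetit
  sorted[7] = itionX1Y$repet
  sorted[8] = nX1Y$repetitio
  sorted[9] = onX1Y$repetiti
  sorted[10] = petitionX1Y$re
  sorted[11] = repetitionX1Y$
  sorted[12] = tionX1Y$repeti
  sorted[13] = titionX1Y$repe
sorted[4] = epetitionX1Y$r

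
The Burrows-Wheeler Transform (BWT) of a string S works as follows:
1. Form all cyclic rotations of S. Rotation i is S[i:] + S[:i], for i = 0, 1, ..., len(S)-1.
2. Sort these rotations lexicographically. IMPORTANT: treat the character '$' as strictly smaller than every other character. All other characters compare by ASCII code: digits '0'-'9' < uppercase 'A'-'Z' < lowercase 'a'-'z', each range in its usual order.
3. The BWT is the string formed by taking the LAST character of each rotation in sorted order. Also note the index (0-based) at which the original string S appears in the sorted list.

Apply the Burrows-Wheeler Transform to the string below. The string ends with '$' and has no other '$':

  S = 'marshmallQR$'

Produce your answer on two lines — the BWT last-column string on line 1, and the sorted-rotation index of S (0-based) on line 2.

All 12 rotations (rotation i = S[i:]+S[:i]):
  rot[0] = marshmallQR$
  rot[1] = arshmallQR$m
  rot[2] = rshmallQR$ma
  rot[3] = shmallQR$mar
  rot[4] = hmallQR$mars
  rot[5] = mallQR$marsh
  rot[6] = allQR$marshm
  rot[7] = llQR$marshma
  rot[8] = lQR$marshmal
  rot[9] = QR$marshmall
  rot[10] = R$marshmallQ
  rot[11] = $marshmallQR
Sorted (with $ < everything):
  sorted[0] = $marshmallQR  (last char: 'R')
  sorted[1] = QR$marshmall  (last char: 'l')
  sorted[2] = R$marshmallQ  (last char: 'Q')
  sorted[3] = allQR$marshm  (last char: 'm')
  sorted[4] = arshmallQR$m  (last char: 'm')
  sorted[5] = hmallQR$mars  (last char: 's')
  sorted[6] = lQR$marshmal  (last char: 'l')
  sorted[7] = llQR$marshma  (last char: 'a')
  sorted[8] = mallQR$marsh  (last char: 'h')
  sorted[9] = marshmallQR$  (last char: '$')
  sorted[10] = rshmallQR$ma  (last char: 'a')
  sorted[11] = shmallQR$mar  (last char: 'r')
Last column: RlQmmslah$ar
Original string S is at sorted index 9

Answer: RlQmmslah$ar
9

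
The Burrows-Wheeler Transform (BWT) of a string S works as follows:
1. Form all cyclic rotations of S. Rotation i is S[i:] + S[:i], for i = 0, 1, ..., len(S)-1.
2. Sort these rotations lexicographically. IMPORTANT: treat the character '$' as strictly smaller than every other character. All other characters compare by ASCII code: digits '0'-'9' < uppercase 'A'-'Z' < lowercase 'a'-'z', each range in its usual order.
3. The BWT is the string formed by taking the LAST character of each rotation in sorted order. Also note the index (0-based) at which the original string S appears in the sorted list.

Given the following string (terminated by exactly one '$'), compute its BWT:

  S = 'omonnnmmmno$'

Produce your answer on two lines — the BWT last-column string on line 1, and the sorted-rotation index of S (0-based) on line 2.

All 12 rotations (rotation i = S[i:]+S[:i]):
  rot[0] = omonnnmmmno$
  rot[1] = monnnmmmno$o
  rot[2] = onnnmmmno$om
  rot[3] = nnnmmmno$omo
  rot[4] = nnmmmno$omon
  rot[5] = nmmmno$omonn
  rot[6] = mmmno$omonnn
  rot[7] = mmno$omonnnm
  rot[8] = mno$omonnnmm
  rot[9] = no$omonnnmmm
  rot[10] = o$omonnnmmmn
  rot[11] = $omonnnmmmno
Sorted (with $ < everything):
  sorted[0] = $omonnnmmmno  (last char: 'o')
  sorted[1] = mmmno$omonnn  (last char: 'n')
  sorted[2] = mmno$omonnnm  (last char: 'm')
  sorted[3] = mno$omonnnmm  (last char: 'm')
  sorted[4] = monnnmmmno$o  (last char: 'o')
  sorted[5] = nmmmno$omonn  (last char: 'n')
  sorted[6] = nnmmmno$omon  (last char: 'n')
  sorted[7] = nnnmmmno$omo  (last char: 'o')
  sorted[8] = no$omonnnmmm  (last char: 'm')
  sorted[9] = o$omonnnmmmn  (last char: 'n')
  sorted[10] = omonnnmmmno$  (last char: '$')
  sorted[11] = onnnmmmno$om  (last char: 'm')
Last column: onmmonnomn$m
Original string S is at sorted index 10

Answer: onmmonnomn$m
10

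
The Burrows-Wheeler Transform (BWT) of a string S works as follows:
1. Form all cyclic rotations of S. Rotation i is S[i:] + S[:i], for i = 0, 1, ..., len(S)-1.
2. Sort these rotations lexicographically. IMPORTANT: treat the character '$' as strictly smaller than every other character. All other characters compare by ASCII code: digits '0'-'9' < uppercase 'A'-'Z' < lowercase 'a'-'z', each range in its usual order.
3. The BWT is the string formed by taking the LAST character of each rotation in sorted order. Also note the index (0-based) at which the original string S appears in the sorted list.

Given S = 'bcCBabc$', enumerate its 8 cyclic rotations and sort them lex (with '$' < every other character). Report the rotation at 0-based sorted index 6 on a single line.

Answer: c$bcCBab

Derivation:
All 8 rotations (rotation i = S[i:]+S[:i]):
  rot[0] = bcCBabc$
  rot[1] = cCBabc$b
  rot[2] = CBabc$bc
  rot[3] = Babc$bcC
  rot[4] = abc$bcCB
  rot[5] = bc$bcCBa
  rot[6] = c$bcCBab
  rot[7] = $bcCBabc
Sorted (with $ < everything):
  sorted[0] = $bcCBabc
  sorted[1] = Babc$bcC
  sorted[2] = CBabc$bc
  sorted[3] = abc$bcCB
  sorted[4] = bc$bcCBa
  sorted[5] = bcCBabc$
  sorted[6] = c$bcCBab
  sorted[7] = cCBabc$b
sorted[6] = c$bcCBab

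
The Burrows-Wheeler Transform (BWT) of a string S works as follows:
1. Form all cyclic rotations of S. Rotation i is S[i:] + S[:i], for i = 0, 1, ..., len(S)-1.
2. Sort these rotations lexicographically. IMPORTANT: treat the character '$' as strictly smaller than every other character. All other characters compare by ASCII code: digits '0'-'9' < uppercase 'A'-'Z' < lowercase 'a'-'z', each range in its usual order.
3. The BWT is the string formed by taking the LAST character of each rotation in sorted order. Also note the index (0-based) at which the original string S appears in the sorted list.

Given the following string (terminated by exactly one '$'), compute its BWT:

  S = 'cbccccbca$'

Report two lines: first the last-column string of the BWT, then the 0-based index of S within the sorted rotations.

All 10 rotations (rotation i = S[i:]+S[:i]):
  rot[0] = cbccccbca$
  rot[1] = bccccbca$c
  rot[2] = ccccbca$cb
  rot[3] = cccbca$cbc
  rot[4] = ccbca$cbcc
  rot[5] = cbca$cbccc
  rot[6] = bca$cbcccc
  rot[7] = ca$cbccccb
  rot[8] = a$cbccccbc
  rot[9] = $cbccccbca
Sorted (with $ < everything):
  sorted[0] = $cbccccbca  (last char: 'a')
  sorted[1] = a$cbccccbc  (last char: 'c')
  sorted[2] = bca$cbcccc  (last char: 'c')
  sorted[3] = bccccbca$c  (last char: 'c')
  sorted[4] = ca$cbccccb  (last char: 'b')
  sorted[5] = cbca$cbccc  (last char: 'c')
  sorted[6] = cbccccbca$  (last char: '$')
  sorted[7] = ccbca$cbcc  (last char: 'c')
  sorted[8] = cccbca$cbc  (last char: 'c')
  sorted[9] = ccccbca$cb  (last char: 'b')
Last column: acccbc$ccb
Original string S is at sorted index 6

Answer: acccbc$ccb
6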